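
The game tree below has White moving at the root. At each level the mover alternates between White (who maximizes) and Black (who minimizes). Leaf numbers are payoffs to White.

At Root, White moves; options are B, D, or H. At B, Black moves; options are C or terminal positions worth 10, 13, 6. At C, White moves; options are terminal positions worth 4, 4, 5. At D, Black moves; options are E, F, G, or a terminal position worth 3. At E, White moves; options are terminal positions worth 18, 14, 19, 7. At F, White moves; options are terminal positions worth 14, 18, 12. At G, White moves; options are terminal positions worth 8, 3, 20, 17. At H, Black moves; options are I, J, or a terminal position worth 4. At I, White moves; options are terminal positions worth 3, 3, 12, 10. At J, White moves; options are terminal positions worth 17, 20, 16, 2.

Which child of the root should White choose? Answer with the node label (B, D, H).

C (White): max(4, 4, 5) = 5
B (Black): min(5, 10, 13, 6) = 5
E (White): max(18, 14, 19, 7) = 19
F (White): max(14, 18, 12) = 18
G (White): max(8, 3, 20, 17) = 20
D (Black): min(19, 18, 20, 3) = 3
I (White): max(3, 3, 12, 10) = 12
J (White): max(17, 20, 16, 2) = 20
H (Black): min(12, 20, 4) = 4
Root (White): max(5, 3, 4) = 5
White picks the child with the highest value: B (value 5).

B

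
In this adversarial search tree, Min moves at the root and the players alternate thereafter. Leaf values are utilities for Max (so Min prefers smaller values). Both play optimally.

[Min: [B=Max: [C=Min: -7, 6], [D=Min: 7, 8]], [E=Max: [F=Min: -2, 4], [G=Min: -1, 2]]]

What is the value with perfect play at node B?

C: min(-7, 6) = -7
D: min(7, 8) = 7
B: max(-7, 7) = 7

7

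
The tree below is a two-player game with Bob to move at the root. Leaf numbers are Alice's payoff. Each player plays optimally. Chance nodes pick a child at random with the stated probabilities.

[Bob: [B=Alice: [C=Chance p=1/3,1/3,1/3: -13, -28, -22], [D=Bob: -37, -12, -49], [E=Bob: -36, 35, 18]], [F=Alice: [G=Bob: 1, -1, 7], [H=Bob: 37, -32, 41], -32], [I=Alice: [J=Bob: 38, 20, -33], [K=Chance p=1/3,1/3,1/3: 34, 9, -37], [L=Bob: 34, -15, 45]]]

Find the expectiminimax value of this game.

-21

C (Chance): 1/3·-13 + 1/3·-28 + 1/3·-22 = -21
D (Bob): min(-37, -12, -49) = -49
E (Bob): min(-36, 35, 18) = -36
B (Alice): max(-21, -49, -36) = -21
G (Bob): min(1, -1, 7) = -1
H (Bob): min(37, -32, 41) = -32
F (Alice): max(-1, -32, -32) = -1
J (Bob): min(38, 20, -33) = -33
K (Chance): 1/3·34 + 1/3·9 + 1/3·-37 = 2
L (Bob): min(34, -15, 45) = -15
I (Alice): max(-33, 2, -15) = 2
Root (Bob): min(-21, -1, 2) = -21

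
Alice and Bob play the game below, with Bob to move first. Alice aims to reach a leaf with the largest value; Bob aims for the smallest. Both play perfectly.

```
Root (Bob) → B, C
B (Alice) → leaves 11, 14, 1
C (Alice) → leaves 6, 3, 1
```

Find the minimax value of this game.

6

B (Alice): max(11, 14, 1) = 14
C (Alice): max(6, 3, 1) = 6
Root (Bob): min(14, 6) = 6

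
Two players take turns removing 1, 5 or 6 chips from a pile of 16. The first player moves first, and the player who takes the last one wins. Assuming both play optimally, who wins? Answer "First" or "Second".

i:   0  1  2  3  4  5  6  7  8  9 10 11 12 13 14 15 16
     L  W  L  W  L  W  W  W  W  W  W  L  W  L  W  L  W
Position 16 is W, so the first player wins.

First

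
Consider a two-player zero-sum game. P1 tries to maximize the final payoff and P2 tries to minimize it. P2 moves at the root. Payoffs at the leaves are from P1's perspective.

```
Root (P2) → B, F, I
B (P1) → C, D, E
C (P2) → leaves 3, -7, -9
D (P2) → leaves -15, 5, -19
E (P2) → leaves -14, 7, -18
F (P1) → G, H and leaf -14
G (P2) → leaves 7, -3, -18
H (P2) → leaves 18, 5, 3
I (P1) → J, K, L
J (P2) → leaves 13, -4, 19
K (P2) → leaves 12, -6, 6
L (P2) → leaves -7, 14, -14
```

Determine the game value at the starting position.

-9

C (P2): min(3, -7, -9) = -9
D (P2): min(-15, 5, -19) = -19
E (P2): min(-14, 7, -18) = -18
B (P1): max(-9, -19, -18) = -9
G (P2): min(7, -3, -18) = -18
H (P2): min(18, 5, 3) = 3
F (P1): max(-18, 3, -14) = 3
J (P2): min(13, -4, 19) = -4
K (P2): min(12, -6, 6) = -6
L (P2): min(-7, 14, -14) = -14
I (P1): max(-4, -6, -14) = -4
Root (P2): min(-9, 3, -4) = -9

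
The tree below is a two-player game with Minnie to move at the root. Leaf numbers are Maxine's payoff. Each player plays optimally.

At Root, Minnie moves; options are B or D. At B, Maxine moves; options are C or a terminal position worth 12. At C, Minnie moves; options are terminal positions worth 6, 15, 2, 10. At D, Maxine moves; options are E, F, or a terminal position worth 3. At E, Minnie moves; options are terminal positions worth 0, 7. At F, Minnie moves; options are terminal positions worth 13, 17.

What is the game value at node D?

13

E: min(0, 7) = 0
F: min(13, 17) = 13
D: max(0, 13, 3) = 13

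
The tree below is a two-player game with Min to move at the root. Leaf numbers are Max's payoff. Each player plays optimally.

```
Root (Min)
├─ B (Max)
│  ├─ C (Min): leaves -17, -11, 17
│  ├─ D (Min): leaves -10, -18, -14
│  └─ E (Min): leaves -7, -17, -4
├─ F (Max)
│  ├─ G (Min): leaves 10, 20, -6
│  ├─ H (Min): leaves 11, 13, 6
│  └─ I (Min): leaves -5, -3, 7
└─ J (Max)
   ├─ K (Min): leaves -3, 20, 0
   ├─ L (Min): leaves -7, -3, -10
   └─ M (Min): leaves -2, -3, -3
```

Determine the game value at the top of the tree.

-17

C (Min): min(-17, -11, 17) = -17
D (Min): min(-10, -18, -14) = -18
E (Min): min(-7, -17, -4) = -17
B (Max): max(-17, -18, -17) = -17
G (Min): min(10, 20, -6) = -6
H (Min): min(11, 13, 6) = 6
I (Min): min(-5, -3, 7) = -5
F (Max): max(-6, 6, -5) = 6
K (Min): min(-3, 20, 0) = -3
L (Min): min(-7, -3, -10) = -10
M (Min): min(-2, -3, -3) = -3
J (Max): max(-3, -10, -3) = -3
Root (Min): min(-17, 6, -3) = -17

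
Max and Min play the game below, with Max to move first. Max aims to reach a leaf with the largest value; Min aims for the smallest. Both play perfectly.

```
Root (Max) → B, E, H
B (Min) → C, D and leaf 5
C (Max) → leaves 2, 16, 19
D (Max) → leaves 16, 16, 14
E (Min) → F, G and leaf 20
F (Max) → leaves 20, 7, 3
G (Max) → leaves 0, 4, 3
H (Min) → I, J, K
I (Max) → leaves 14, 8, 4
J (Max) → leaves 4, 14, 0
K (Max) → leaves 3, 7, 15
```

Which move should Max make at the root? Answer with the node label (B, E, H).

C (Max): max(2, 16, 19) = 19
D (Max): max(16, 16, 14) = 16
B (Min): min(19, 16, 5) = 5
F (Max): max(20, 7, 3) = 20
G (Max): max(0, 4, 3) = 4
E (Min): min(20, 4, 20) = 4
I (Max): max(14, 8, 4) = 14
J (Max): max(4, 14, 0) = 14
K (Max): max(3, 7, 15) = 15
H (Min): min(14, 14, 15) = 14
Root (Max): max(5, 4, 14) = 14
Max picks the child with the highest value: H (value 14).

H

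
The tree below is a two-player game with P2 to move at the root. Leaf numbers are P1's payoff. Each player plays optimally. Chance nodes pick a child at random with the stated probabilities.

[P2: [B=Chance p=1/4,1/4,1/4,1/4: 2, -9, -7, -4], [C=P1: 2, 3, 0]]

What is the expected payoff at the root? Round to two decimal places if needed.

B (Chance): 1/4·2 + 1/4·-9 + 1/4·-7 + 1/4·-4 = -4.5
C (P1): max(2, 3, 0) = 3
Root (P2): min(-4.5, 3) = -4.5

-4.5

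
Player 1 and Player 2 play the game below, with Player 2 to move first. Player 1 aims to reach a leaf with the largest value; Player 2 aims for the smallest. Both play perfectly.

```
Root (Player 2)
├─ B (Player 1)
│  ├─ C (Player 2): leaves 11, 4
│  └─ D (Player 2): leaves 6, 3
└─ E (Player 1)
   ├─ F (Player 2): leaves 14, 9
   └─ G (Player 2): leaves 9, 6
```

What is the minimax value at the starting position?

C (Player 2): min(11, 4) = 4
D (Player 2): min(6, 3) = 3
B (Player 1): max(4, 3) = 4
F (Player 2): min(14, 9) = 9
G (Player 2): min(9, 6) = 6
E (Player 1): max(9, 6) = 9
Root (Player 2): min(4, 9) = 4

4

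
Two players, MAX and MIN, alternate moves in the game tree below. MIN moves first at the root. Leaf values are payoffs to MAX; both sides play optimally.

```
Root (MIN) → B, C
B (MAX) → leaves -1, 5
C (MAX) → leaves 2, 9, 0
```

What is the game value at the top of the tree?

B (MAX): max(-1, 5) = 5
C (MAX): max(2, 9, 0) = 9
Root (MIN): min(5, 9) = 5

5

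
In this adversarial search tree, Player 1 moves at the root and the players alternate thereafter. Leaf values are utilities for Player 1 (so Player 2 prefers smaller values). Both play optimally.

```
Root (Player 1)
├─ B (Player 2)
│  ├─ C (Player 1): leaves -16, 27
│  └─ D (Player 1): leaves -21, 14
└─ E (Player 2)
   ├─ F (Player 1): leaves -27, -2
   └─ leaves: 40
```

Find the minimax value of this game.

14

C (Player 1): max(-16, 27) = 27
D (Player 1): max(-21, 14) = 14
B (Player 2): min(27, 14) = 14
F (Player 1): max(-27, -2) = -2
E (Player 2): min(-2, 40) = -2
Root (Player 1): max(14, -2) = 14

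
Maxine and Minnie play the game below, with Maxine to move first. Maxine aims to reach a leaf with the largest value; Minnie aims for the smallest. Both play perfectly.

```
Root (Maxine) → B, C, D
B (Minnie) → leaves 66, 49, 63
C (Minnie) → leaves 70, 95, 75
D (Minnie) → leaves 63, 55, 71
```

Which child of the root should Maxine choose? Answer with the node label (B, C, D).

B (Minnie): min(66, 49, 63) = 49
C (Minnie): min(70, 95, 75) = 70
D (Minnie): min(63, 55, 71) = 55
Root (Maxine): max(49, 70, 55) = 70
Maxine picks the child with the highest value: C (value 70).

C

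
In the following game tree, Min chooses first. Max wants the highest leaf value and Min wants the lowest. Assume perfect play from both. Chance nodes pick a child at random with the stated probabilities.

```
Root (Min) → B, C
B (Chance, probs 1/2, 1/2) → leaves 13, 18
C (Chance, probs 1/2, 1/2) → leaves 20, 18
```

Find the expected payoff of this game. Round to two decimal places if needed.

B (Chance): 1/2·13 + 1/2·18 = 15.5
C (Chance): 1/2·20 + 1/2·18 = 19
Root (Min): min(15.5, 19) = 15.5

15.5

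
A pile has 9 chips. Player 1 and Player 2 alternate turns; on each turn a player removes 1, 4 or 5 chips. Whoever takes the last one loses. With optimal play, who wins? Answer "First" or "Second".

Mark each pile size as W (mover wins) or L (mover loses):
i:   0  1  2  3  4  5  6  7  8  9
     W  L  W  L  W  W  W  W  W  L
Position 9 is L, so the second player wins.

Second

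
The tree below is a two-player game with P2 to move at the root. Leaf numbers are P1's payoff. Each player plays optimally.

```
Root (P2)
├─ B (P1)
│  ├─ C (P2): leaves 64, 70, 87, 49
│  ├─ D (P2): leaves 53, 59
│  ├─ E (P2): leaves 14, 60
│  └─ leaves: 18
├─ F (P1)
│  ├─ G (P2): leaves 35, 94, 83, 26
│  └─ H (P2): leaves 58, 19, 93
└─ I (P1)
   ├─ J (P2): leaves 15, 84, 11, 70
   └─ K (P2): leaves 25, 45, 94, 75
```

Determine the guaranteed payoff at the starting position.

C (P2): min(64, 70, 87, 49) = 49
D (P2): min(53, 59) = 53
E (P2): min(14, 60) = 14
B (P1): max(49, 53, 14, 18) = 53
G (P2): min(35, 94, 83, 26) = 26
H (P2): min(58, 19, 93) = 19
F (P1): max(26, 19) = 26
J (P2): min(15, 84, 11, 70) = 11
K (P2): min(25, 45, 94, 75) = 25
I (P1): max(11, 25) = 25
Root (P2): min(53, 26, 25) = 25

25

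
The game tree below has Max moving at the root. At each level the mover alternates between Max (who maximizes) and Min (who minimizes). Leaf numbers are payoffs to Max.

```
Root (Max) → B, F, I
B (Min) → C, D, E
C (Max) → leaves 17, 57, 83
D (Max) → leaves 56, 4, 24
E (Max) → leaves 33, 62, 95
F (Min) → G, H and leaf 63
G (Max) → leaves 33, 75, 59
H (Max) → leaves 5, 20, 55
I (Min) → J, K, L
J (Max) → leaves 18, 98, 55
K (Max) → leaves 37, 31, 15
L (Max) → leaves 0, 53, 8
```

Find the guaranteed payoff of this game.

56

C (Max): max(17, 57, 83) = 83
D (Max): max(56, 4, 24) = 56
E (Max): max(33, 62, 95) = 95
B (Min): min(83, 56, 95) = 56
G (Max): max(33, 75, 59) = 75
H (Max): max(5, 20, 55) = 55
F (Min): min(75, 55, 63) = 55
J (Max): max(18, 98, 55) = 98
K (Max): max(37, 31, 15) = 37
L (Max): max(0, 53, 8) = 53
I (Min): min(98, 37, 53) = 37
Root (Max): max(56, 55, 37) = 56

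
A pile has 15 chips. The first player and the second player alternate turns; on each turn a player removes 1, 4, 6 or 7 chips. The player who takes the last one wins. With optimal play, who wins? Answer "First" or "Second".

Second

Mark each pile size as W (mover wins) or L (mover loses):
i:   0  1  2  3  4  5  6  7  8  9 10 11 12 13 14 15
     L  W  L  W  W  L  W  W  W  W  L  W  W  L  W  L
Position 15 is L, so the second player wins.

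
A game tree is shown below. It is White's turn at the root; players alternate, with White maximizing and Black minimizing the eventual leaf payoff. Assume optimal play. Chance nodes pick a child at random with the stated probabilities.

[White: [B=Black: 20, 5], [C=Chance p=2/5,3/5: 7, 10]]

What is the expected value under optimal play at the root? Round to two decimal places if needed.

B (Black): min(20, 5) = 5
C (Chance): 2/5·7 + 3/5·10 = 8.8
Root (White): max(5, 8.8) = 8.8

8.8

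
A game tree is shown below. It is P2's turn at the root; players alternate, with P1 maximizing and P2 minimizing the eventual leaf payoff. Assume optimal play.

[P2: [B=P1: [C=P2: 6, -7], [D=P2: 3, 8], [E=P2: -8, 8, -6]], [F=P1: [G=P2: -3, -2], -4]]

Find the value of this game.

C (P2): min(6, -7) = -7
D (P2): min(3, 8) = 3
E (P2): min(-8, 8, -6) = -8
B (P1): max(-7, 3, -8) = 3
G (P2): min(-3, -2) = -3
F (P1): max(-3, -4) = -3
Root (P2): min(3, -3) = -3

-3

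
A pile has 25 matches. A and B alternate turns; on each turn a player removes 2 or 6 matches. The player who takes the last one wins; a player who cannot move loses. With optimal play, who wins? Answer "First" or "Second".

Mark each pile size as W (mover wins) or L (mover loses):
i:   0  1  2  3  4  5  6  7  8  9 10 11 12 13 14 15 16 17 18 19 20 21 22 23 24 25
     L  L  W  W  L  L  W  W  L  L  W  W  L  L  W  W  L  L  W  W  L  L  W  W  L  L
Position 25 is L, so the second player wins.

Second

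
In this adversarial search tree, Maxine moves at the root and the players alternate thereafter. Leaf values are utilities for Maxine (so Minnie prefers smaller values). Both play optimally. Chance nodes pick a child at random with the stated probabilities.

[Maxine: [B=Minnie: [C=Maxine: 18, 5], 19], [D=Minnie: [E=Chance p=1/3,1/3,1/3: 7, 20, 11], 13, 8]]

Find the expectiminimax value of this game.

C (Maxine): max(18, 5) = 18
B (Minnie): min(18, 19) = 18
E (Chance): 1/3·7 + 1/3·20 + 1/3·11 = 12.67
D (Minnie): min(12.67, 13, 8) = 8
Root (Maxine): max(18, 8) = 18

18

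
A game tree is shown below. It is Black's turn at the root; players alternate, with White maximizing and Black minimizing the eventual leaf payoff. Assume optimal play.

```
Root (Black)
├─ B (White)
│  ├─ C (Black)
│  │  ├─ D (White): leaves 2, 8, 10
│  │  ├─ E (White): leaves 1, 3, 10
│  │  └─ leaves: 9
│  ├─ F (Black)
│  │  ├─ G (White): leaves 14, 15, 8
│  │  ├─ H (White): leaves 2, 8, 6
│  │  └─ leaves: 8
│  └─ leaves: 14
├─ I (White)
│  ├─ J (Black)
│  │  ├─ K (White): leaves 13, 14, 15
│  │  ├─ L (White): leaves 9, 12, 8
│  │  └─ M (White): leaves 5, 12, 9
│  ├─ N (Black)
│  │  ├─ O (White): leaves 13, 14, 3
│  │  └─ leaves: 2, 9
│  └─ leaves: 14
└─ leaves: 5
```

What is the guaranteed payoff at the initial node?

D (White): max(2, 8, 10) = 10
E (White): max(1, 3, 10) = 10
C (Black): min(10, 10, 9) = 9
G (White): max(14, 15, 8) = 15
H (White): max(2, 8, 6) = 8
F (Black): min(15, 8, 8) = 8
B (White): max(9, 8, 14) = 14
K (White): max(13, 14, 15) = 15
L (White): max(9, 12, 8) = 12
M (White): max(5, 12, 9) = 12
J (Black): min(15, 12, 12) = 12
O (White): max(13, 14, 3) = 14
N (Black): min(14, 2, 9) = 2
I (White): max(12, 2, 14) = 14
Root (Black): min(14, 14, 5) = 5

5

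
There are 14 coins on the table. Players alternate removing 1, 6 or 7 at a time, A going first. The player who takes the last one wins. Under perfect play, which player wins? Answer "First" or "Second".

Second

i:   0  1  2  3  4  5  6  7  8  9 10 11 12 13 14
     L  W  L  W  L  W  W  W  W  W  W  W  L  W  L
Position 14 is L, so the second player wins.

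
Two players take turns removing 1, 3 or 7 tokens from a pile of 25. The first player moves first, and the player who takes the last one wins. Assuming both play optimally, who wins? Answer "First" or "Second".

First

i:   0  1  2  3  4  5  6  7  8  9 10 11 12 13 14 15 16 17 18 19 20 21 22 23 24 25
     L  W  L  W  L  W  L  W  L  W  L  W  L  W  L  W  L  W  L  W  L  W  L  W  L  W
Position 25 is W, so the first player wins.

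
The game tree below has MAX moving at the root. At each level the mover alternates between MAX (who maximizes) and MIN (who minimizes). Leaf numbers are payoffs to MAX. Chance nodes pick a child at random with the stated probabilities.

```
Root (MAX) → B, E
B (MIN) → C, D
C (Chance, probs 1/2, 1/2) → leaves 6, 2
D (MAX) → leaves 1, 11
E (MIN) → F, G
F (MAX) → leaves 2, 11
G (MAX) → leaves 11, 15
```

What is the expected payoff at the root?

C (Chance): 1/2·6 + 1/2·2 = 4
D (MAX): max(1, 11) = 11
B (MIN): min(4, 11) = 4
F (MAX): max(2, 11) = 11
G (MAX): max(11, 15) = 15
E (MIN): min(11, 15) = 11
Root (MAX): max(4, 11) = 11

11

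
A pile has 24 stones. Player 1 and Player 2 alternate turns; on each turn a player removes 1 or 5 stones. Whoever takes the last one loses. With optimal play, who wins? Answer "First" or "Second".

First

W/L table (W = player to move can force a win):
i:   0  1  2  3  4  5  6  7  8  9 10 11 12 13 14 15 16 17 18 19 20 21 22 23 24
     W  L  W  L  W  L  W  L  W  L  W  L  W  L  W  L  W  L  W  L  W  L  W  L  W
Position 24 is W, so the first player wins.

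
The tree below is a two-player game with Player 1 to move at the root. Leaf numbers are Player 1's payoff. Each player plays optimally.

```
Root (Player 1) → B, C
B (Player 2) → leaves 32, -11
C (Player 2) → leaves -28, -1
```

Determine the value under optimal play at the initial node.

B (Player 2): min(32, -11) = -11
C (Player 2): min(-28, -1) = -28
Root (Player 1): max(-11, -28) = -11

-11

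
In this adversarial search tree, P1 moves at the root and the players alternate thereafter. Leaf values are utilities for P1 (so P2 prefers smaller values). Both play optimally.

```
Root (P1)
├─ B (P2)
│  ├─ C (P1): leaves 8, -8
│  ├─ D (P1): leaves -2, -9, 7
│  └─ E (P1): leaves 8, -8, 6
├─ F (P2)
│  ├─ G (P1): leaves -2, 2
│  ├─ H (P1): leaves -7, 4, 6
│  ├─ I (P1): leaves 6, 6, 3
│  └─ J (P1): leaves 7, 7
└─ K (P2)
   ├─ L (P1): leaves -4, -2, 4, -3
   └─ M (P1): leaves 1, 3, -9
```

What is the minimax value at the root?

C (P1): max(8, -8) = 8
D (P1): max(-2, -9, 7) = 7
E (P1): max(8, -8, 6) = 8
B (P2): min(8, 7, 8) = 7
G (P1): max(-2, 2) = 2
H (P1): max(-7, 4, 6) = 6
I (P1): max(6, 6, 3) = 6
J (P1): max(7, 7) = 7
F (P2): min(2, 6, 6, 7) = 2
L (P1): max(-4, -2, 4, -3) = 4
M (P1): max(1, 3, -9) = 3
K (P2): min(4, 3) = 3
Root (P1): max(7, 2, 3) = 7

7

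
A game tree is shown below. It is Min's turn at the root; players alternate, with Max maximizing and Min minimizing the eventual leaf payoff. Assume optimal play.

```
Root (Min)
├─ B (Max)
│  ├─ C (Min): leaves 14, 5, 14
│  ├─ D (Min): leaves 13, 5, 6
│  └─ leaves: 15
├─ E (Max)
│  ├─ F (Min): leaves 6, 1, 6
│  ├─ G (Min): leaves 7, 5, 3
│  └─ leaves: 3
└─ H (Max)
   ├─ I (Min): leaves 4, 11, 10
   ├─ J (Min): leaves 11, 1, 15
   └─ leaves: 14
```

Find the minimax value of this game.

3

C (Min): min(14, 5, 14) = 5
D (Min): min(13, 5, 6) = 5
B (Max): max(5, 5, 15) = 15
F (Min): min(6, 1, 6) = 1
G (Min): min(7, 5, 3) = 3
E (Max): max(1, 3, 3) = 3
I (Min): min(4, 11, 10) = 4
J (Min): min(11, 1, 15) = 1
H (Max): max(4, 1, 14) = 14
Root (Min): min(15, 3, 14) = 3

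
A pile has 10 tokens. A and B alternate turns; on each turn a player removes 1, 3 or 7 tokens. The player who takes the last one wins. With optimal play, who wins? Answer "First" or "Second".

Mark each pile size as W (mover wins) or L (mover loses):
i:   0  1  2  3  4  5  6  7  8  9 10
     L  W  L  W  L  W  L  W  L  W  L
Position 10 is L, so the second player wins.

Second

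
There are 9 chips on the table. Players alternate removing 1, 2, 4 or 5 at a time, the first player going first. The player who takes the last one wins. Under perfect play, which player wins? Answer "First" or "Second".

Second

Compute winning (W) and losing (L) positions by backward induction:
i:   0  1  2  3  4  5  6  7  8  9
     L  W  W  L  W  W  L  W  W  L
Position 9 is L, so the second player wins.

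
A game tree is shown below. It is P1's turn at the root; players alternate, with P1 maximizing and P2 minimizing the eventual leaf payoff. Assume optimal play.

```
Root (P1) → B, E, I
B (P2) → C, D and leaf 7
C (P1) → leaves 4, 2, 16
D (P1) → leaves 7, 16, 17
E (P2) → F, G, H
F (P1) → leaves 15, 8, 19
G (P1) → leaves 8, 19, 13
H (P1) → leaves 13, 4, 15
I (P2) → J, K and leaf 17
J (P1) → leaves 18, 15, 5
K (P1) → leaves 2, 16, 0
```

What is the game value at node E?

F: max(15, 8, 19) = 19
G: max(8, 19, 13) = 19
H: max(13, 4, 15) = 15
E: min(19, 19, 15) = 15

15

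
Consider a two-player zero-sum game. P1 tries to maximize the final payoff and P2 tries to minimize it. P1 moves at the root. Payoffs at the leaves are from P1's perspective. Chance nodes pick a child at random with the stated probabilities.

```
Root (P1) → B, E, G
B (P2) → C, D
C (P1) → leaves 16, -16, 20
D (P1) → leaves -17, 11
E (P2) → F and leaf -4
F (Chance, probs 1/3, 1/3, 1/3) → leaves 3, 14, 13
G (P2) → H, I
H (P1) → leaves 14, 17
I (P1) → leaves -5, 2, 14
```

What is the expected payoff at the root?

14

C (P1): max(16, -16, 20) = 20
D (P1): max(-17, 11) = 11
B (P2): min(20, 11) = 11
F (Chance): 1/3·3 + 1/3·14 + 1/3·13 = 10
E (P2): min(10, -4) = -4
H (P1): max(14, 17) = 17
I (P1): max(-5, 2, 14) = 14
G (P2): min(17, 14) = 14
Root (P1): max(11, -4, 14) = 14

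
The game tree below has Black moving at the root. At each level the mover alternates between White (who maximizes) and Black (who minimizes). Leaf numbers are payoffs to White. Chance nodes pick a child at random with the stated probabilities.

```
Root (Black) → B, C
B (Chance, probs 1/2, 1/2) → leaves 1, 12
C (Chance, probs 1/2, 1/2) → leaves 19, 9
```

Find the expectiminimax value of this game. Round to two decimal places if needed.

6.5

B (Chance): 1/2·1 + 1/2·12 = 6.5
C (Chance): 1/2·19 + 1/2·9 = 14
Root (Black): min(6.5, 14) = 6.5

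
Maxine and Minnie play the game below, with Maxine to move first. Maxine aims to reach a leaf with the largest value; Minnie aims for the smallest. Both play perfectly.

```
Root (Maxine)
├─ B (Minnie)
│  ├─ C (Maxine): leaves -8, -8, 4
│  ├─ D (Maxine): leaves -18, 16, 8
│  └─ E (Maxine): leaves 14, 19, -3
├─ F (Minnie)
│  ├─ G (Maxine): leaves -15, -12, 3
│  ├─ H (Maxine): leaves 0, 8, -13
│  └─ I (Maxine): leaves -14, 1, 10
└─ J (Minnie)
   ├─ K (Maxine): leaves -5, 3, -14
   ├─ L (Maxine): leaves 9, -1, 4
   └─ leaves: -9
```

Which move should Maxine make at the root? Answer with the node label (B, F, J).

C (Maxine): max(-8, -8, 4) = 4
D (Maxine): max(-18, 16, 8) = 16
E (Maxine): max(14, 19, -3) = 19
B (Minnie): min(4, 16, 19) = 4
G (Maxine): max(-15, -12, 3) = 3
H (Maxine): max(0, 8, -13) = 8
I (Maxine): max(-14, 1, 10) = 10
F (Minnie): min(3, 8, 10) = 3
K (Maxine): max(-5, 3, -14) = 3
L (Maxine): max(9, -1, 4) = 9
J (Minnie): min(3, 9, -9) = -9
Root (Maxine): max(4, 3, -9) = 4
Maxine picks the child with the highest value: B (value 4).

B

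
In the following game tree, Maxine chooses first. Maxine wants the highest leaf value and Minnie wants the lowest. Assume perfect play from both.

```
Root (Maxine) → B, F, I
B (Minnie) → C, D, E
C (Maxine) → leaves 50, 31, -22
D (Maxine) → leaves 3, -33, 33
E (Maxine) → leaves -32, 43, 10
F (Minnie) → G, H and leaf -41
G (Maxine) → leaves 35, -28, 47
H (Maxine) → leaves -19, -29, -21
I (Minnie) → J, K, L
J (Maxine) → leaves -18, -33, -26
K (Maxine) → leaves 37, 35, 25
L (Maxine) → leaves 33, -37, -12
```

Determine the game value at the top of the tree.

C (Maxine): max(50, 31, -22) = 50
D (Maxine): max(3, -33, 33) = 33
E (Maxine): max(-32, 43, 10) = 43
B (Minnie): min(50, 33, 43) = 33
G (Maxine): max(35, -28, 47) = 47
H (Maxine): max(-19, -29, -21) = -19
F (Minnie): min(47, -19, -41) = -41
J (Maxine): max(-18, -33, -26) = -18
K (Maxine): max(37, 35, 25) = 37
L (Maxine): max(33, -37, -12) = 33
I (Minnie): min(-18, 37, 33) = -18
Root (Maxine): max(33, -41, -18) = 33

33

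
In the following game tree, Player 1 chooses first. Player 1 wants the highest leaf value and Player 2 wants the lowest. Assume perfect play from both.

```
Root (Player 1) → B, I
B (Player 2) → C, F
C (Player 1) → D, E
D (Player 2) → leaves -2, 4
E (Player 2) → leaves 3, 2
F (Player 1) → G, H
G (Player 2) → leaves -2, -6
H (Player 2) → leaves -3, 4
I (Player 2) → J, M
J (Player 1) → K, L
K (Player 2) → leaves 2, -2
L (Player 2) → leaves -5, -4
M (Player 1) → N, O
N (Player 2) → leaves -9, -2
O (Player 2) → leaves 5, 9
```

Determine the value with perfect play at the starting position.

D (Player 2): min(-2, 4) = -2
E (Player 2): min(3, 2) = 2
C (Player 1): max(-2, 2) = 2
G (Player 2): min(-2, -6) = -6
H (Player 2): min(-3, 4) = -3
F (Player 1): max(-6, -3) = -3
B (Player 2): min(2, -3) = -3
K (Player 2): min(2, -2) = -2
L (Player 2): min(-5, -4) = -5
J (Player 1): max(-2, -5) = -2
N (Player 2): min(-9, -2) = -9
O (Player 2): min(5, 9) = 5
M (Player 1): max(-9, 5) = 5
I (Player 2): min(-2, 5) = -2
Root (Player 1): max(-3, -2) = -2

-2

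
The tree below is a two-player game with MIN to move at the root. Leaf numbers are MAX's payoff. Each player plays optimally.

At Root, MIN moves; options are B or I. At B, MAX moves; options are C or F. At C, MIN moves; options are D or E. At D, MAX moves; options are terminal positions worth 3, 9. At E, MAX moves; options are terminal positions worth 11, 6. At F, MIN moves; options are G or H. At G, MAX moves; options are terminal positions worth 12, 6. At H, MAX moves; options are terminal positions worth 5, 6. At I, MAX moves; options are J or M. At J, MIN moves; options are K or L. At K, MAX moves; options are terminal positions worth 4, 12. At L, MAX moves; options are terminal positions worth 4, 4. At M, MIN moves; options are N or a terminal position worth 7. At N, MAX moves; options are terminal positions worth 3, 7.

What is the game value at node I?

K: max(4, 12) = 12
L: max(4, 4) = 4
J: min(12, 4) = 4
N: max(3, 7) = 7
M: min(7, 7) = 7
I: max(4, 7) = 7

7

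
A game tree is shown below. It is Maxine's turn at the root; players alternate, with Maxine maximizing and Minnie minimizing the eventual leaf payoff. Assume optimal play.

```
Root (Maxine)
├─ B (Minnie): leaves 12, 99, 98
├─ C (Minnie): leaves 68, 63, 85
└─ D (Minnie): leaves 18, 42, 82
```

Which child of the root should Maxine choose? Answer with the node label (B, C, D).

B (Minnie): min(12, 99, 98) = 12
C (Minnie): min(68, 63, 85) = 63
D (Minnie): min(18, 42, 82) = 18
Root (Maxine): max(12, 63, 18) = 63
Maxine picks the child with the highest value: C (value 63).

C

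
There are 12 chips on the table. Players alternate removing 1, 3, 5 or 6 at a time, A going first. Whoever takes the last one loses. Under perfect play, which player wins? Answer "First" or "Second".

Positions where the player to move wins (W) vs loses (L):
i:   0  1  2  3  4  5  6  7  8  9 10 11 12
     W  L  W  L  W  L  W  W  W  W  W  W  L
Position 12 is L, so the second player wins.

Second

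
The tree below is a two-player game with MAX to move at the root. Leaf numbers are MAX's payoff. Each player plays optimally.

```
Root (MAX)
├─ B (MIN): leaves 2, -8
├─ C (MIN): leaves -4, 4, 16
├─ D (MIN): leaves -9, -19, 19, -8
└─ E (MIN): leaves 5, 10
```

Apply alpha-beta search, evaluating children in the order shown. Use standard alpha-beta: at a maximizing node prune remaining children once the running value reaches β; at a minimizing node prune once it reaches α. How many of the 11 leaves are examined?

8

B [α=-∞,β=+∞]: v=-8
C [α=-8,β=+∞]: v=-4
D [α=-4,β=+∞]: v=-9 after child 1 ≤ α → α-cutoff, skip 3
E [α=-4,β=+∞]: v=5
Root [α=-∞,β=+∞]: v=5
Leaves evaluated: 8 of 11.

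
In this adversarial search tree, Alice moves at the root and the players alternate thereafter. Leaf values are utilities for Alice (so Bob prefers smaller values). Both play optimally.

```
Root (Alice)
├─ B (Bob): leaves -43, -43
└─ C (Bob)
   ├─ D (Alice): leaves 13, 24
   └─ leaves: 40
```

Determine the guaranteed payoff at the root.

B (Bob): min(-43, -43) = -43
D (Alice): max(13, 24) = 24
C (Bob): min(24, 40) = 24
Root (Alice): max(-43, 24) = 24

24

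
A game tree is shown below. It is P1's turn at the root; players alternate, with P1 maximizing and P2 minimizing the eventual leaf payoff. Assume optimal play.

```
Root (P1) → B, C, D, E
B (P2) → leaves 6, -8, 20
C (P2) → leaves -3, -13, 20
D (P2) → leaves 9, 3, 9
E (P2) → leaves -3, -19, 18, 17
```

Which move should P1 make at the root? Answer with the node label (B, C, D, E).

B (P2): min(6, -8, 20) = -8
C (P2): min(-3, -13, 20) = -13
D (P2): min(9, 3, 9) = 3
E (P2): min(-3, -19, 18, 17) = -19
Root (P1): max(-8, -13, 3, -19) = 3
P1 picks the child with the highest value: D (value 3).

D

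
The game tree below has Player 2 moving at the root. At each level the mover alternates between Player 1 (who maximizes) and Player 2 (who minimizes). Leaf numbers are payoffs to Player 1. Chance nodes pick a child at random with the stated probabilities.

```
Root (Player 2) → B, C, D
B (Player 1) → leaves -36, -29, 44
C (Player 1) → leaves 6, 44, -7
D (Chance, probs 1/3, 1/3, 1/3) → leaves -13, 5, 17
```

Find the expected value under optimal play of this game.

3

B (Player 1): max(-36, -29, 44) = 44
C (Player 1): max(6, 44, -7) = 44
D (Chance): 1/3·-13 + 1/3·5 + 1/3·17 = 3
Root (Player 2): min(44, 44, 3) = 3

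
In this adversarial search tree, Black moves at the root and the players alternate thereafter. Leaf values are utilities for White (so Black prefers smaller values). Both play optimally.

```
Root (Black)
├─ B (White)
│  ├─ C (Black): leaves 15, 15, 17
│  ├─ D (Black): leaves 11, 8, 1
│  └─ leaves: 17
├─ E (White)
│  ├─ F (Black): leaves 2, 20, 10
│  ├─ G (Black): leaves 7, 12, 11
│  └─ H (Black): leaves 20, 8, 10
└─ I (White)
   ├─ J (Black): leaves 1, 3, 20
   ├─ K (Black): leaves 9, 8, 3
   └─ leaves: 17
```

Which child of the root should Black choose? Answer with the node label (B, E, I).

E

C (Black): min(15, 15, 17) = 15
D (Black): min(11, 8, 1) = 1
B (White): max(15, 1, 17) = 17
F (Black): min(2, 20, 10) = 2
G (Black): min(7, 12, 11) = 7
H (Black): min(20, 8, 10) = 8
E (White): max(2, 7, 8) = 8
J (Black): min(1, 3, 20) = 1
K (Black): min(9, 8, 3) = 3
I (White): max(1, 3, 17) = 17
Root (Black): min(17, 8, 17) = 8
Black picks the child with the lowest value: E (value 8).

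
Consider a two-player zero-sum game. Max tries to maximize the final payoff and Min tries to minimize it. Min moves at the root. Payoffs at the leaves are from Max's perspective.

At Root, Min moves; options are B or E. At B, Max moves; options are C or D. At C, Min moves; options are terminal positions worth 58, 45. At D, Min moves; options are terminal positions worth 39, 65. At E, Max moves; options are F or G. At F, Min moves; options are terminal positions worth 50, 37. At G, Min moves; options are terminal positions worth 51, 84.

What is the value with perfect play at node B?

C: min(58, 45) = 45
D: min(39, 65) = 39
B: max(45, 39) = 45

45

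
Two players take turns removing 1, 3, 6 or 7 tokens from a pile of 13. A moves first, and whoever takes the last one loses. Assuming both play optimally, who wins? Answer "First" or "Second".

Second

Mark each pile size as W (mover wins) or L (mover loses):
i:   0  1  2  3  4  5  6  7  8  9 10 11 12 13
     W  L  W  L  W  L  W  W  W  W  W  W  W  L
Position 13 is L, so the second player wins.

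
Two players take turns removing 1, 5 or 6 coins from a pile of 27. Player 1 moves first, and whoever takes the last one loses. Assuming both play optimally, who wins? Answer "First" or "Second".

Second

Compute winning (W) and losing (L) positions by backward induction:
i:   0  1  2  3  4  5  6  7  8  9 10 11 12 13 14 15 16 17 18 19 20 21 22 23 24 25 26 27
     W  L  W  L  W  L  W  W  W  W  W  W  L  W  L  W  L  W  W  W  W  W  W  L  W  L  W  L
Position 27 is L, so the second player wins.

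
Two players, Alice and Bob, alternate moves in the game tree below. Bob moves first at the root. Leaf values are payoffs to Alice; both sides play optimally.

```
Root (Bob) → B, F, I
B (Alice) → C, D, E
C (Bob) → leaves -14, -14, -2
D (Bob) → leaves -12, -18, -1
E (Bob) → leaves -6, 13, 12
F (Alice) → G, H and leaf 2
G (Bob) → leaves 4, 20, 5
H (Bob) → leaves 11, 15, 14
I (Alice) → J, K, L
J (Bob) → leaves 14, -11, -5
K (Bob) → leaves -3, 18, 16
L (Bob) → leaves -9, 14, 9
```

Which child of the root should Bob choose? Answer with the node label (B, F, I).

C (Bob): min(-14, -14, -2) = -14
D (Bob): min(-12, -18, -1) = -18
E (Bob): min(-6, 13, 12) = -6
B (Alice): max(-14, -18, -6) = -6
G (Bob): min(4, 20, 5) = 4
H (Bob): min(11, 15, 14) = 11
F (Alice): max(4, 11, 2) = 11
J (Bob): min(14, -11, -5) = -11
K (Bob): min(-3, 18, 16) = -3
L (Bob): min(-9, 14, 9) = -9
I (Alice): max(-11, -3, -9) = -3
Root (Bob): min(-6, 11, -3) = -6
Bob picks the child with the lowest value: B (value -6).

B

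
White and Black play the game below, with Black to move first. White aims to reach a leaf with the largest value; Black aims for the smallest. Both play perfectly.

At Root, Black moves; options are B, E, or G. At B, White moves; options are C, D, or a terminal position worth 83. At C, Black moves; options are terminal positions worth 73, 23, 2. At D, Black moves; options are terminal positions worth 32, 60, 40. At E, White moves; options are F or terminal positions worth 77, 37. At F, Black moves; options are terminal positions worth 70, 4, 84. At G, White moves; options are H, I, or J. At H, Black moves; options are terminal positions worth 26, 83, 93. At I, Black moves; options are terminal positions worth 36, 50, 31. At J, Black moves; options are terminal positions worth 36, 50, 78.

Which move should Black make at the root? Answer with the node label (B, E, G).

C (Black): min(73, 23, 2) = 2
D (Black): min(32, 60, 40) = 32
B (White): max(2, 32, 83) = 83
F (Black): min(70, 4, 84) = 4
E (White): max(4, 77, 37) = 77
H (Black): min(26, 83, 93) = 26
I (Black): min(36, 50, 31) = 31
J (Black): min(36, 50, 78) = 36
G (White): max(26, 31, 36) = 36
Root (Black): min(83, 77, 36) = 36
Black picks the child with the lowest value: G (value 36).

G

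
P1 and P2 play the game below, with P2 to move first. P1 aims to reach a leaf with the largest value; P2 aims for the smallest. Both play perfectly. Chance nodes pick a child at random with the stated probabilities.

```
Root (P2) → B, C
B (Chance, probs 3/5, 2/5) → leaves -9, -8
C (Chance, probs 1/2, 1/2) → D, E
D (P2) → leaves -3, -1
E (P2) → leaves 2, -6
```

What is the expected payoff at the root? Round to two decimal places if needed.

-8.6

B (Chance): 3/5·-9 + 2/5·-8 = -8.6
D (P2): min(-3, -1) = -3
E (P2): min(2, -6) = -6
C (Chance): 1/2·-3 + 1/2·-6 = -4.5
Root (P2): min(-8.6, -4.5) = -8.6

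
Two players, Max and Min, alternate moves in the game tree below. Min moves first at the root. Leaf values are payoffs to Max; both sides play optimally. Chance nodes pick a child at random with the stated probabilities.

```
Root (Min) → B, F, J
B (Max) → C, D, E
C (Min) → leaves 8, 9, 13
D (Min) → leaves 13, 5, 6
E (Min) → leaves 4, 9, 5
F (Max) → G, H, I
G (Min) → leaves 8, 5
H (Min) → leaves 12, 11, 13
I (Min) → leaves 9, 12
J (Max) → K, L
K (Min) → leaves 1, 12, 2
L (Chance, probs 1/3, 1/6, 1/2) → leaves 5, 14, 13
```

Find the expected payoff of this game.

8

C (Min): min(8, 9, 13) = 8
D (Min): min(13, 5, 6) = 5
E (Min): min(4, 9, 5) = 4
B (Max): max(8, 5, 4) = 8
G (Min): min(8, 5) = 5
H (Min): min(12, 11, 13) = 11
I (Min): min(9, 12) = 9
F (Max): max(5, 11, 9) = 11
K (Min): min(1, 12, 2) = 1
L (Chance): 1/3·5 + 1/6·14 + 1/2·13 = 10.5
J (Max): max(1, 10.5) = 10.5
Root (Min): min(8, 11, 10.5) = 8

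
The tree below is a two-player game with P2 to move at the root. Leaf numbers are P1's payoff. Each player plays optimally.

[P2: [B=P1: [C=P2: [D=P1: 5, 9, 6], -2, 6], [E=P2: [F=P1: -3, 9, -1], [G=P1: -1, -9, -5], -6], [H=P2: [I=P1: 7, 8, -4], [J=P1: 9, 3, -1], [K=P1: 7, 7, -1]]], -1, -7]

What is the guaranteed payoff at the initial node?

D (P1): max(5, 9, 6) = 9
C (P2): min(9, -2, 6) = -2
F (P1): max(-3, 9, -1) = 9
G (P1): max(-1, -9, -5) = -1
E (P2): min(9, -1, -6) = -6
I (P1): max(7, 8, -4) = 8
J (P1): max(9, 3, -1) = 9
K (P1): max(7, 7, -1) = 7
H (P2): min(8, 9, 7) = 7
B (P1): max(-2, -6, 7) = 7
Root (P2): min(7, -1, -7) = -7

-7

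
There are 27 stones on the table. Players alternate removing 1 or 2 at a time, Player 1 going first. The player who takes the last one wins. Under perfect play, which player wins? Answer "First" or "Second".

i:   0  1  2  3  4  5  6  7  8  9 10 11 12 13 14 15 16 17 18 19 20 21 22 23 24 25 26 27
     L  W  W  L  W  W  L  W  W  L  W  W  L  W  W  L  W  W  L  W  W  L  W  W  L  W  W  L
Position 27 is L, so the second player wins.

Second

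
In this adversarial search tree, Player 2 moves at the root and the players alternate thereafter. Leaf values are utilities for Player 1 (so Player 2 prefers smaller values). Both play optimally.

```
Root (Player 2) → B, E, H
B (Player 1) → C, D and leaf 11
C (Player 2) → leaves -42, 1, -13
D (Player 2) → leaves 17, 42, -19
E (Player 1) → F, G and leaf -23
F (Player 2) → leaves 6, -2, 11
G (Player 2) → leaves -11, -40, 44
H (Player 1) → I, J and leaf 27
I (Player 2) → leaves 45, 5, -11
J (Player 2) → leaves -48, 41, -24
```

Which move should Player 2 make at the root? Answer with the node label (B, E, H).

E

C (Player 2): min(-42, 1, -13) = -42
D (Player 2): min(17, 42, -19) = -19
B (Player 1): max(-42, -19, 11) = 11
F (Player 2): min(6, -2, 11) = -2
G (Player 2): min(-11, -40, 44) = -40
E (Player 1): max(-2, -40, -23) = -2
I (Player 2): min(45, 5, -11) = -11
J (Player 2): min(-48, 41, -24) = -48
H (Player 1): max(-11, -48, 27) = 27
Root (Player 2): min(11, -2, 27) = -2
Player 2 picks the child with the lowest value: E (value -2).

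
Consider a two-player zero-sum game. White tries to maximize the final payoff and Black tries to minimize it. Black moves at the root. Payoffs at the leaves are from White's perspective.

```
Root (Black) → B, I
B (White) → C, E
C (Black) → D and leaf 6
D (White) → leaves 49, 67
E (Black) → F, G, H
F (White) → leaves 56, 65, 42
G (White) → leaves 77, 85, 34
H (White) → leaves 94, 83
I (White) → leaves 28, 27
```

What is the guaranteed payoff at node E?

F: max(56, 65, 42) = 65
G: max(77, 85, 34) = 85
H: max(94, 83) = 94
E: min(65, 85, 94) = 65

65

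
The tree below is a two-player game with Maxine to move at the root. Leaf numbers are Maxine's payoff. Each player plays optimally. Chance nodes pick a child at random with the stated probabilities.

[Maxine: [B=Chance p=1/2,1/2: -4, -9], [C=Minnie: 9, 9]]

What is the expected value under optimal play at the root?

9

B (Chance): 1/2·-4 + 1/2·-9 = -6.5
C (Minnie): min(9, 9) = 9
Root (Maxine): max(-6.5, 9) = 9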